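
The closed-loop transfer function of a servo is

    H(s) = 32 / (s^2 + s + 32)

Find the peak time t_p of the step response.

t_p ≈ 0.5575 s

Comparing s^2 + s + 32 to s^2 + 2ζωₙs + ωₙ²: ωₙ = √32 ≈ 5.657 rad/s and ζ = 1/(2·√32) ≈ 0.08839.
ζωₙ = 1/2 = 0.5, so ω_d = ωₙ√(1−ζ²) = √(ωₙ² − (ζωₙ)²) = √(32 − 0.5²) = √31.75 ≈ 5.635 rad/s.
t_p = π/ω_d = π/5.635 ≈ 0.5575 s.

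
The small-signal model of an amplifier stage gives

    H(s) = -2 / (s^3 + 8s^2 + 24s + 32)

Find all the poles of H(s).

s = -2 ± 2j, -4

The poles are the roots of the denominator s^3 + 8s^2 + 24s + 32 = 0.
Trying s = -4: the polynomial evaluates to 0, so (s + 4) is a factor.
Dividing out leaves s^2 + 4s + 8 = 0.
The quadratic formula then gives s = -2 ± 2j.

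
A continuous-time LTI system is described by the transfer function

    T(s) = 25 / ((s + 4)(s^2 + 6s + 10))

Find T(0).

T(0) = 5/8 ≈ 0.6250

Set s = 0: T(0) = (25) / (40) = 5/8.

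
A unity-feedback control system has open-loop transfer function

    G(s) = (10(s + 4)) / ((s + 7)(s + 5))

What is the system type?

Type 0

The denominator has no factor of s at the origin — no free integrator — so this is a Type 0 system.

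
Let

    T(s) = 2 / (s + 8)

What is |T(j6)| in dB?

Substitute s = j6: numerator = 2, denominator = 8 + j6.
|T(j6)| = |2| / |8 + j6| = 2 / 10 = 0.2000.
In decibels: 20·log₁₀(0.2000) ≈ -14.0 dB.

|T(j6)|_dB ≈ -14.0 dB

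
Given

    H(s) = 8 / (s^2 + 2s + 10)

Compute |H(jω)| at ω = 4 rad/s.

|H(j4)| = 0.8000

Substitute s = j4: numerator = 8, denominator = -6 + j8.
|H(j4)| = |8| / |-6 + j8| = 8 / 10 = 0.8000.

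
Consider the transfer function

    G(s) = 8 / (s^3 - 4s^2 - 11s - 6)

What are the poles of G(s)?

s = 6, -1, -1

The poles are the roots of the denominator s^3 - 4s^2 - 11s - 6 = 0.
Trying s = 6: the polynomial evaluates to 0, so (s - 6) is a factor.
Dividing out leaves s^2 + 2s + 1 = 0.
Factoring the quadratic: (s + 1)^2 = 0.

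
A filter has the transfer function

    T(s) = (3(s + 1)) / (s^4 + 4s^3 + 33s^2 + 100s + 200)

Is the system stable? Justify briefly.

The denominator s^4 + 4s^3 + 33s^2 + 100s + 200 factors as (s^2 + 25)(s^2 + 4s + 8), giving poles at s = 5j, -5j, -2 + 2j, -2 - 2j.
Since the simple pole(s) at s = ±5j lie on the jω-axis with none in the right half-plane, the system is marginally stable.

marginally stable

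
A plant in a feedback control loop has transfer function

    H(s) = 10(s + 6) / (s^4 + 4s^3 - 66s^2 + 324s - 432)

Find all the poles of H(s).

The poles are the roots of the denominator s^4 + 4s^3 - 66s^2 + 324s - 432 = 0.
Trying s = 2: the polynomial evaluates to 0, so (s - 2) is a factor.
Dividing out leaves s^3 + 6s^2 - 54s + 216 = 0.
This factors further as (s^2 - 6s + 18)(s + 12) = 0.

s = 3 ± 3j, 2, -12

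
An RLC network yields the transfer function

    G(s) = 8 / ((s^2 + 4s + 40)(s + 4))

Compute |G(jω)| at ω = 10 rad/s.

Substitute s = j10: numerator = 8, denominator = -640 - j440.
|G(j10)| = |8| / |-640 - j440| = 8 / 776.66 ≈ 0.01030.

|G(j10)| ≈ 0.01030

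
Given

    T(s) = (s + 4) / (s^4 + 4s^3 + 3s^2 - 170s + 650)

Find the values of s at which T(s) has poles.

The poles are the roots of the denominator s^4 + 4s^3 + 3s^2 - 170s + 650 = 0.
No real roots exist; factor into two real quadratics: (s^2 - 6s + 13)(s^2 + 10s + 50) = 0.
Each quadratic gives a conjugate pair via the quadratic formula.

s = 3 + 2j, 3 - 2j, -5 + 5j, -5 - 5j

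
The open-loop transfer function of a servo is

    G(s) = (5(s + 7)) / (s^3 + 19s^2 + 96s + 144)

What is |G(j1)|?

Substitute s = j1: numerator = 35 + j5, denominator = 125 + j95.
|G(j1)| = |35 + j5| / |125 + j95| = 35.355 / 157.00 ≈ 0.2252.

|G(j1)| ≈ 0.2252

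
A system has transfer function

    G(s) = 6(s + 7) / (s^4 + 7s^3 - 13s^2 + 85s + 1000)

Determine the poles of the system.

s = -8, 3 ± 4j, -5

The poles are the roots of the denominator s^4 + 7s^3 - 13s^2 + 85s + 1000 = 0.
Trying s = -8: the polynomial evaluates to 0, so (s + 8) is a factor.
Dividing out leaves s^3 - s^2 - 5s + 125 = 0.
This factors further as (s^2 - 6s + 25)(s + 5) = 0.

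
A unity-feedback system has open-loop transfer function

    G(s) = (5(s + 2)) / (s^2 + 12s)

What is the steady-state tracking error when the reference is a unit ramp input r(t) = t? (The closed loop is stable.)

e_ss = 1.200

G(s) has one pole at the origin.
This is a Type 1 system. Kv = lim_{s→0} s·G(s) = 10/12 = 5/6.
e_ss = 1/Kv = 1/(5/6) = 6/5 ≈ 1.200.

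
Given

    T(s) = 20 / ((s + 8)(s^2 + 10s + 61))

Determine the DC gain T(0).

Set s = 0: T(0) = (20) / (488) = 5/122.

T(0) = 5/122 ≈ 0.04098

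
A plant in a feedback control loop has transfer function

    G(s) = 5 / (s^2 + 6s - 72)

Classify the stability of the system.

The denominator s^2 + 6s - 72 factors as (s + 12)(s - 6), giving poles at s = -12, 6.
Since the pole(s) at s = 6 lie in the right half-plane, the system is unstable.

unstable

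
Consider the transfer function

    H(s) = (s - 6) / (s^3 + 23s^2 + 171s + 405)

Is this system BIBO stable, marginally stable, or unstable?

stable

The denominator s^3 + 23s^2 + 171s + 405 factors as (s + 5)(s + 9)^2, giving poles at s = -5, -9, -9.
Since all poles lie strictly in the left half-plane, the system is stable.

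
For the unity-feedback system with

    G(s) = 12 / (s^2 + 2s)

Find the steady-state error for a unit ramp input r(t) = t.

e_ss = 0.1667

G(s) has one pole at the origin.
This is a Type 1 system. Kv = lim_{s→0} s·G(s) = 12/2 = 6.
e_ss = 1/Kv = 1/(6) = 1/6 ≈ 0.1667.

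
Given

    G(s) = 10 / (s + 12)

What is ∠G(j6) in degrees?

At s = j6: numerator = 10, denominator = 12 + j6.
∠G = ∠num − ∠den = 0° − (26.565°) = -26.57°.

∠G(j6) ≈ -26.57°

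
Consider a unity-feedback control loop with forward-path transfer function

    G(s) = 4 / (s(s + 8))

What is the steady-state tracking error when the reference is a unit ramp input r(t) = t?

e_ss = 2

G(s) has one pole at the origin.
This is a Type 1 system. Kv = lim_{s→0} s·G(s) = 4/8 = 1/2.
e_ss = 1/Kv = 1/(1/2) = 2.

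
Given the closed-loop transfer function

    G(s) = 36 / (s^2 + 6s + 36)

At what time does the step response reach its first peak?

Comparing s^2 + 6s + 36 to s^2 + 2ζωₙs + ωₙ²: ωₙ = 6 rad/s and ζ = 6/(2·6) = 0.5.
ζωₙ = 6/2 = 3, so ω_d = ωₙ√(1−ζ²) = √(ωₙ² − (ζωₙ)²) = √(36 − 3²) = √27 ≈ 5.196 rad/s.
t_p = π/ω_d = π/5.196 ≈ 0.6046 s.

t_p ≈ 0.6046 s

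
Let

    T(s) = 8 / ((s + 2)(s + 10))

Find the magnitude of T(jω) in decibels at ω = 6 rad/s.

Substitute s = j6: numerator = 8, denominator = -16 + j72.
|T(j6)| = |8| / |-16 + j72| = 8 / 73.756 ≈ 0.1085.
In decibels: 20·log₁₀(0.1085) ≈ -19.3 dB.

|T(j6)|_dB ≈ -19.3 dB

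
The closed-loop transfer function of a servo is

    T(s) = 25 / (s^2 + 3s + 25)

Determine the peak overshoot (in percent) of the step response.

%OS ≈ 37.2%

Comparing s^2 + 3s + 25 to s^2 + 2ζωₙs + ωₙ²: ωₙ = 5 rad/s and ζ = 3/(2·5) = 0.3.
%OS = 100·exp(−πζ/√(1−ζ²)) = 100·exp(−π·0.3/√(1−0.3²)) ≈ 37.2%.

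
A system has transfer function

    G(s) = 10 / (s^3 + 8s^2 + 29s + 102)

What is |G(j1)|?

Substitute s = j1: numerator = 10, denominator = 94 + j28.
|G(j1)| = |10| / |94 + j28| = 10 / 98.082 ≈ 0.1020.

|G(j1)| ≈ 0.1020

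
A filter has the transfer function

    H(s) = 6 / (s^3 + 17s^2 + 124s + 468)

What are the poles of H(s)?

s = -4 + 6j, -4 - 6j, -9

The poles are the roots of the denominator s^3 + 17s^2 + 124s + 468 = 0.
Trying s = -9: the polynomial evaluates to 0, so (s + 9) is a factor.
Dividing out leaves s^2 + 8s + 52 = 0.
The quadratic formula then gives s = -4 ± 6j.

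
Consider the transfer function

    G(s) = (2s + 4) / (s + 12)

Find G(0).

G(0) = 1/3 ≈ 0.3333

Set s = 0: G(0) = (4) / (12) = 1/3.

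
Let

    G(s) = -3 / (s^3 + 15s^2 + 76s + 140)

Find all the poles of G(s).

The poles are the roots of the denominator s^3 + 15s^2 + 76s + 140 = 0.
Trying s = -7: the polynomial evaluates to 0, so (s + 7) is a factor.
Dividing out leaves s^2 + 8s + 20 = 0.
The quadratic formula then gives s = -4 ± 2j.

s = -4 ± 2j, -7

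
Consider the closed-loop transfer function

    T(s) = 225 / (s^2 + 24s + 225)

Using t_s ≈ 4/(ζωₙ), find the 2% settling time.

Comparing s^2 + 24s + 225 to s^2 + 2ζωₙs + ωₙ²: ωₙ = 15 rad/s and ζ = 24/(2·15) = 0.8.
ζωₙ = 24/2 = 12, so t_s ≈ 4/(ζωₙ) = 4/12 ≈ 0.3333 s.

t_s ≈ 0.3333 s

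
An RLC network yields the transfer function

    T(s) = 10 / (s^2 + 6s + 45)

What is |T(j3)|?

Substitute s = j3: numerator = 10, denominator = 36 + j18.
|T(j3)| = |10| / |36 + j18| = 10 / 40.249 ≈ 0.2485.

|T(j3)| ≈ 0.2485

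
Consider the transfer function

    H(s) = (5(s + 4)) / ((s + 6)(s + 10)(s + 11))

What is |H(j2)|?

|H(j2)| ≈ 0.03101

Substitute s = j2: numerator = 20 + j10, denominator = 552 + j464.
|H(j2)| = |20 + j10| / |552 + j464| = 22.361 / 721.11 ≈ 0.03101.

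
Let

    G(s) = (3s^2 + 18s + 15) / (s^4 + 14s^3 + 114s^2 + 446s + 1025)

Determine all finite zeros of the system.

Set the numerator to zero: 3s^2 + 18s + 15 = 0, i.e. 3·(s^2 + 6s + 5) = 0.
Factoring: (s + 1)(s + 5) = 0.

s = -1, -5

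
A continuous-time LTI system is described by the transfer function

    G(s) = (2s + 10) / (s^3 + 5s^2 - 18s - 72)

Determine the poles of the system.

The poles are the roots of the denominator s^3 + 5s^2 - 18s - 72 = 0.
Trying s = -6: the polynomial evaluates to 0, so (s + 6) is a factor.
Dividing out leaves s^2 - s - 12 = 0.
Factoring the quadratic: (s - 4)(s + 3) = 0.

s = -6, 4, -3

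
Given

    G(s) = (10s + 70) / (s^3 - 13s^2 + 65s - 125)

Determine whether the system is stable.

The denominator s^3 - 13s^2 + 65s - 125 factors as (s - 5)(s^2 - 8s + 25), giving poles at s = 5, 4 + 3j, 4 - 3j.
Since the pole(s) at s = 5, 4 + 3j, 4 - 3j lie in the right half-plane, the system is unstable.

unstable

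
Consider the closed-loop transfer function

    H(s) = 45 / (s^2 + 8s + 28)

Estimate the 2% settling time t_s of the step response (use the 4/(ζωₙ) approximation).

Comparing s^2 + 8s + 28 to s^2 + 2ζωₙs + ωₙ²: ωₙ = √28 ≈ 5.292 rad/s and ζ = 8/(2·√28) ≈ 0.7559.
ζωₙ = 8/2 = 4, so t_s ≈ 4/(ζωₙ) = 4/4 = 1 s.

t_s ≈ 1 s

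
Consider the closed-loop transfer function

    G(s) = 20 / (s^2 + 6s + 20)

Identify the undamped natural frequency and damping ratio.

ωₙ ≈ 4.472 rad/s, ζ ≈ 0.6708

Compare the denominator to the standard form s^2 + 2ζωₙs + ωₙ².
ωₙ² = 20, so ωₙ = √20 ≈ 4.472 rad/s.
2ζωₙ = 6, so ζ = 6/(2·√20) ≈ 0.6708.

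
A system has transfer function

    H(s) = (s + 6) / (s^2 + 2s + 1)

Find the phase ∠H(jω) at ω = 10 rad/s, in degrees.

At s = j10: numerator = 6 + j10, denominator = -99 + j20.
∠H = ∠num − ∠den = 59.036° − (168.58°) = -109.5°.

∠H(j10) ≈ -109.5°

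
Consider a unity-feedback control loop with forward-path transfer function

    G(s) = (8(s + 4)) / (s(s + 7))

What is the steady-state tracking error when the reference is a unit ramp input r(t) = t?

e_ss = 0.2188

G(s) has one pole at the origin.
This is a Type 1 system. Kv = lim_{s→0} s·G(s) = 32/7.
e_ss = 1/Kv = 1/(32/7) = 7/32 ≈ 0.2188.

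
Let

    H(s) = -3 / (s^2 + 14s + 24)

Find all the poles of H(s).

s = -12, -2

The poles are the roots of the denominator s^2 + 14s + 24 = 0.
Factoring: (s + 12)(s + 2) = 0, so s = -12 and s = -2.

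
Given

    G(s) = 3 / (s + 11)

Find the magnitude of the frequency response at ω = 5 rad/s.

Substitute s = j5: numerator = 3, denominator = 11 + j5.
|G(j5)| = |3| / |11 + j5| = 3 / 12.083 ≈ 0.2483.

|G(j5)| ≈ 0.2483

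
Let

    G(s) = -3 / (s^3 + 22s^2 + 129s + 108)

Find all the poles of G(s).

The poles are the roots of the denominator s^3 + 22s^2 + 129s + 108 = 0.
Trying s = -1: the polynomial evaluates to 0, so (s + 1) is a factor.
Dividing out leaves s^2 + 21s + 108 = 0.
Factoring the quadratic: (s + 12)(s + 9) = 0.

s = -1, -12, -9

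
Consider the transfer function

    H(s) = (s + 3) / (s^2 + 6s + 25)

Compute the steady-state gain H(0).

At s = 0 each factor (s + a) contributes a and each (s^2 + bs + c) contributes c.
H(0) = 1·(3) / ((25)) = 3/25 = 3/25.

H(0) = 3/25 ≈ 0.1200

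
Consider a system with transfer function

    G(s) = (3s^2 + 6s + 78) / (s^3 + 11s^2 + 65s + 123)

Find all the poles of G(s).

s = -4 ± 5j, -3

The poles are the roots of the denominator s^3 + 11s^2 + 65s + 123 = 0.
Trying s = -3: the polynomial evaluates to 0, so (s + 3) is a factor.
Dividing out leaves s^2 + 8s + 41 = 0.
The quadratic formula then gives s = -4 ± 5j.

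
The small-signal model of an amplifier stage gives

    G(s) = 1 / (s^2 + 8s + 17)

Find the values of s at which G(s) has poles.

s = -4 + j, -4 - j

The poles are the roots of the denominator s^2 + 8s + 17 = 0.
Using the quadratic formula: s = (-8 ± √(-4))/2 = -4 ± 1j.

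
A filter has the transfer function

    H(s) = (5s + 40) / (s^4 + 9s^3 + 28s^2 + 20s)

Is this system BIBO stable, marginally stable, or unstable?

marginally stable

The denominator s^4 + 9s^3 + 28s^2 + 20s factors as s(s^2 + 8s + 20)(s + 1), giving poles at s = 0, -4 + 2j, -4 - 2j, -1.
Since the simple pole(s) at s = 0 lie on the jω-axis with none in the right half-plane, the system is marginally stable.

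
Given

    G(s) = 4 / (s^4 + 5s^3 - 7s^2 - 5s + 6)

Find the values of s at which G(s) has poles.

s = -1, 1, 1, -6

The poles are the roots of the denominator s^4 + 5s^3 - 7s^2 - 5s + 6 = 0.
Trying s = -1: the polynomial evaluates to 0, so (s + 1) is a factor.
Dividing out leaves s^3 + 4s^2 - 11s + 6 = 0.
This factors further as (s - 1)^2(s + 6) = 0.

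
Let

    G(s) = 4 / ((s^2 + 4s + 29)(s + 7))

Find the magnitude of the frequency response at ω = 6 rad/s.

Substitute s = j6: numerator = 4, denominator = -193 + j126.
|G(j6)| = |4| / |-193 + j126| = 4 / 230.49 ≈ 0.01735.

|G(j6)| ≈ 0.01735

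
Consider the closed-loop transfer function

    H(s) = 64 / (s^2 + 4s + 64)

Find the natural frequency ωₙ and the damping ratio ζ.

Compare the denominator to the standard form s^2 + 2ζωₙs + ωₙ².
ωₙ² = 64, so ωₙ = 8 rad/s.
2ζωₙ = 4, so ζ = 4/(2·8) = 0.25.
With ζ = 0.25 the response is underdamped.

ωₙ = 8 rad/s, ζ = 0.25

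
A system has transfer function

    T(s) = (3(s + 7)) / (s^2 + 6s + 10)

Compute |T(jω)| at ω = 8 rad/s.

Substitute s = j8: numerator = 21 + j24, denominator = -54 + j48.
|T(j8)| = |21 + j24| / |-54 + j48| = 31.890 / 72.250 ≈ 0.4414.

|T(j8)| ≈ 0.4414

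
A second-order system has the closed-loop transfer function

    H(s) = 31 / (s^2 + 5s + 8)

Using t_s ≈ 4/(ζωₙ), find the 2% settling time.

t_s ≈ 1.600 s

Comparing s^2 + 5s + 8 to s^2 + 2ζωₙs + ωₙ²: ωₙ = √8 ≈ 2.828 rad/s and ζ = 5/(2·√8) ≈ 0.8839.
ζωₙ = 5/2 = 2.5, so t_s ≈ 4/(ζωₙ) = 4/2.5 = 1.600 s.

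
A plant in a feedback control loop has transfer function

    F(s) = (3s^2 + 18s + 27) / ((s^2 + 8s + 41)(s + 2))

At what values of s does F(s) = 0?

Set the numerator to zero: 3s^2 + 18s + 27 = 0, i.e. 3·(s^2 + 6s + 9) = 0.
Factoring: (s + 3)^2 = 0.

s = -3, -3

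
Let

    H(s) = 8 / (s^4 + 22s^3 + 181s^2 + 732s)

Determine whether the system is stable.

marginally stable

The denominator s^4 + 22s^3 + 181s^2 + 732s factors as s(s^2 + 10s + 61)(s + 12), giving poles at s = 0, -5 ± 6j, -12.
Since the simple pole(s) at s = 0 lie on the jω-axis with none in the right half-plane, the system is marginally stable.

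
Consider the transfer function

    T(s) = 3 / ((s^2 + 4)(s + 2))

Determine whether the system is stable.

The poles can be read from the denominator factors: s = ±2j, -2.
Since the simple pole(s) at s = ±2j lie on the jω-axis with none in the right half-plane, the system is marginally stable.

marginally stable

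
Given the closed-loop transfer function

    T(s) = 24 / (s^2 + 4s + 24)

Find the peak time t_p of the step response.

Comparing s^2 + 4s + 24 to s^2 + 2ζωₙs + ωₙ²: ωₙ = √24 ≈ 4.899 rad/s and ζ = 4/(2·√24) ≈ 0.4082.
ζωₙ = 4/2 = 2, so ω_d = ωₙ√(1−ζ²) = √(ωₙ² − (ζωₙ)²) = √(24 − 2²) = √20 ≈ 4.472 rad/s.
t_p = π/ω_d = π/4.472 ≈ 0.7025 s.

t_p ≈ 0.7025 s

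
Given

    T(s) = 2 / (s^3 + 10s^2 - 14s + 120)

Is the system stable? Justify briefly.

unstable

The denominator s^3 + 10s^2 - 14s + 120 factors as (s + 12)(s^2 - 2s + 10), giving poles at s = -12, 1 ± 3j.
Since the pole(s) at s = 1 ± 3j lie in the right half-plane, the system is unstable.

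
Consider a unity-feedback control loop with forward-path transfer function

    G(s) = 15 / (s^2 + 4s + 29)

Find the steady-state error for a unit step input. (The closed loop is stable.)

e_ss = 0.6591

G(s) has no poles at the origin.
This is a Type 0 system. Kp = lim_{s→0} G(s) = 15/29.
e_ss = 1/(1 + Kp) = 1/(1 + 15/29) = 29/44 ≈ 0.6591.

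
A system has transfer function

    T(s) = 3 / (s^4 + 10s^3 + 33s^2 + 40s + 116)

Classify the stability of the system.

The denominator s^4 + 10s^3 + 33s^2 + 40s + 116 factors as (s^2 + 4)(s^2 + 10s + 29), giving poles at s = ±2j, -5 ± 2j.
Since the simple pole(s) at s = ±2j lie on the jω-axis with none in the right half-plane, the system is marginally stable.

marginally stable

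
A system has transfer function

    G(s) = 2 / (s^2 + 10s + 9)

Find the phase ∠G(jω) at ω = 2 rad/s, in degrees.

∠G(j2) ≈ -75.96°

At s = j2: numerator = 2, denominator = 5 + j20.
∠G = ∠num − ∠den = 0° − (75.964°) = -75.96°.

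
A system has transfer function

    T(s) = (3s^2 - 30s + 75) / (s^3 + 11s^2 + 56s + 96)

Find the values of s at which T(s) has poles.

The poles are the roots of the denominator s^3 + 11s^2 + 56s + 96 = 0.
Trying s = -3: the polynomial evaluates to 0, so (s + 3) is a factor.
Dividing out leaves s^2 + 8s + 32 = 0.
The quadratic formula then gives s = -4 ± 4j.

s = -4 ± 4j, -3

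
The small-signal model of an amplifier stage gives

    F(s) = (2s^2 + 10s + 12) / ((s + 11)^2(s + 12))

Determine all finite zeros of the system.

s = -3, -2

Set the numerator to zero: 2s^2 + 10s + 12 = 0, i.e. 2·(s^2 + 5s + 6) = 0.
Factoring: (s + 3)(s + 2) = 0.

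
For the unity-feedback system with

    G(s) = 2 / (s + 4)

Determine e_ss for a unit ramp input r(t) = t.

G(s) has no poles at the origin.
This is a Type 0 system; Kv = lim_{s→0} s·G(s) = 0, so the steady-state error for a ramp input is infinite.

e_ss = ∞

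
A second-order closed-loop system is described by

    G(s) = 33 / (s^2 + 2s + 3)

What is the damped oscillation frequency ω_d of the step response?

ω_d ≈ 1.414 rad/s

Comparing s^2 + 2s + 3 to s^2 + 2ζωₙs + ωₙ²: ωₙ = √3 ≈ 1.732 rad/s and ζ = 2/(2·√3) ≈ 0.5774.
ζωₙ = 2/2 = 1, so ω_d = ωₙ√(1−ζ²) = √(ωₙ² − (ζωₙ)²) = √(3 − 1²) = √2 ≈ 1.414 rad/s.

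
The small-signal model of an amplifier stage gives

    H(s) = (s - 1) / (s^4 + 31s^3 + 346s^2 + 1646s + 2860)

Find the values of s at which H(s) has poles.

s = -5 + j, -5 - j, -10, -11

The poles are the roots of the denominator s^4 + 31s^3 + 346s^2 + 1646s + 2860 = 0.
Trying s = -10: the polynomial evaluates to 0, so (s + 10) is a factor.
Dividing out leaves s^3 + 21s^2 + 136s + 286 = 0.
This factors further as (s^2 + 10s + 26)(s + 11) = 0.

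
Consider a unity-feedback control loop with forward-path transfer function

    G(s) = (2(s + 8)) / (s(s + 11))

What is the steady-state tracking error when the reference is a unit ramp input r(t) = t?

G(s) has one pole at the origin.
This is a Type 1 system. Kv = lim_{s→0} s·G(s) = 16/11.
e_ss = 1/Kv = 1/(16/11) = 11/16 ≈ 0.6875.

e_ss = 0.6875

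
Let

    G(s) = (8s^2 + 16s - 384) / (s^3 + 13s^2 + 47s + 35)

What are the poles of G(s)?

s = -1, -5, -7

The poles are the roots of the denominator s^3 + 13s^2 + 47s + 35 = 0.
Trying s = -1: the polynomial evaluates to 0, so (s + 1) is a factor.
Dividing out leaves s^2 + 12s + 35 = 0.
Factoring the quadratic: (s + 5)(s + 7) = 0.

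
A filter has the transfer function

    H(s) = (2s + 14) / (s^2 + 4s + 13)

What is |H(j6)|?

|H(j6)| ≈ 0.5547

Substitute s = j6: numerator = 14 + j12, denominator = -23 + j24.
|H(j6)| = |14 + j12| / |-23 + j24| = 18.439 / 33.242 ≈ 0.5547.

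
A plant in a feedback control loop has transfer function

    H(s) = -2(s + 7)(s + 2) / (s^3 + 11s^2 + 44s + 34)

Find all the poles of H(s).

s = -1, -5 + 3j, -5 - 3j

The poles are the roots of the denominator s^3 + 11s^2 + 44s + 34 = 0.
Trying s = -1: the polynomial evaluates to 0, so (s + 1) is a factor.
Dividing out leaves s^2 + 10s + 34 = 0.
The quadratic formula then gives s = -5 ± 3j.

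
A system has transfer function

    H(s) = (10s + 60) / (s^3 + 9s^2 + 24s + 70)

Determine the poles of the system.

The poles are the roots of the denominator s^3 + 9s^2 + 24s + 70 = 0.
Trying s = -7: the polynomial evaluates to 0, so (s + 7) is a factor.
Dividing out leaves s^2 + 2s + 10 = 0.
The quadratic formula then gives s = -1 ± 3j.

s = -1 + 3j, -1 - 3j, -7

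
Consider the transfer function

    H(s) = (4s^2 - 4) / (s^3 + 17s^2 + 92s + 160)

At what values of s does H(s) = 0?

s = -1, 1

Set the numerator to zero: 4s^2 - 4 = 0, i.e. 4·(s^2 - 1) = 0.
Factoring: (s + 1)(s - 1) = 0.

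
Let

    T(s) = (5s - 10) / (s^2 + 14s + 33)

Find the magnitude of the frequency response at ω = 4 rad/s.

Substitute s = j4: numerator = -10 + j20, denominator = 17 + j56.
|T(j4)| = |-10 + j20| / |17 + j56| = 22.361 / 58.523 ≈ 0.3821.

|T(j4)| ≈ 0.3821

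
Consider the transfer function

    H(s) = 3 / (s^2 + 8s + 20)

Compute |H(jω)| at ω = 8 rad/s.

|H(j8)| ≈ 0.03863

Substitute s = j8: numerator = 3, denominator = -44 + j64.
|H(j8)| = |3| / |-44 + j64| = 3 / 77.666 ≈ 0.03863.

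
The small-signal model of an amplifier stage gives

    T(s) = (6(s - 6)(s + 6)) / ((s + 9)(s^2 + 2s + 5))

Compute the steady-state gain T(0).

T(0) = -24/5 ≈ -4.800

At s = 0 each factor (s + a) contributes a and each (s^2 + bs + c) contributes c.
T(0) = 6·(-6) · (6) / ((9) · (5)) = -216/45 = -24/5.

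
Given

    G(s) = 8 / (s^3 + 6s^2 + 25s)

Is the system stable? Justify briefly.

marginally stable

The denominator s^3 + 6s^2 + 25s factors as s(s^2 + 6s + 25), giving poles at s = 0, -3 ± 4j.
Since the simple pole(s) at s = 0 lie on the jω-axis with none in the right half-plane, the system is marginally stable.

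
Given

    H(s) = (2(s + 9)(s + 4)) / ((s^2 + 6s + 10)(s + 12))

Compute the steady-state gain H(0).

At s = 0 each factor (s + a) contributes a and each (s^2 + bs + c) contributes c.
H(0) = 2·(9) · (4) / ((10) · (12)) = 72/120 = 3/5.

H(0) = 3/5 ≈ 0.6000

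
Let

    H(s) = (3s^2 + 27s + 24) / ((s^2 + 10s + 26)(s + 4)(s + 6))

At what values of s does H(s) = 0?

Set the numerator to zero: 3s^2 + 27s + 24 = 0, i.e. 3·(s^2 + 9s + 8) = 0.
Factoring: (s + 8)(s + 1) = 0.

s = -8, -1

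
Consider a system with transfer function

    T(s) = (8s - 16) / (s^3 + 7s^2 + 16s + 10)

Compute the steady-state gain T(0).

T(0) = -8/5 ≈ -1.600

Set s = 0: T(0) = (-16) / (10) = -8/5.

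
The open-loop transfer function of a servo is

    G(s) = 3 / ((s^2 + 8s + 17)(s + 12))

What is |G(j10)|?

Substitute s = j10: numerator = 3, denominator = -1796 + j130.
|G(j10)| = |3| / |-1796 + j130| = 3 / 1800.7 ≈ 0.001666.

|G(j10)| ≈ 0.001666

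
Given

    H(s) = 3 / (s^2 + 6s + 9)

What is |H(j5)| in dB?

Substitute s = j5: numerator = 3, denominator = -16 + j30.
|H(j5)| = |3| / |-16 + j30| = 3 / 34 ≈ 0.08824.
In decibels: 20·log₁₀(0.08824) ≈ -21.1 dB.

|H(j5)|_dB ≈ -21.1 dB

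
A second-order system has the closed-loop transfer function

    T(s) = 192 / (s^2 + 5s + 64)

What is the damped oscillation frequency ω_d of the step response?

Comparing s^2 + 5s + 64 to s^2 + 2ζωₙs + ωₙ²: ωₙ = 8 rad/s and ζ = 5/(2·8) = 0.3125.
ζωₙ = 5/2 = 2.5, so ω_d = ωₙ√(1−ζ²) = √(ωₙ² − (ζωₙ)²) = √(64 − 2.5²) = √57.75 ≈ 7.599 rad/s.

ω_d ≈ 7.599 rad/s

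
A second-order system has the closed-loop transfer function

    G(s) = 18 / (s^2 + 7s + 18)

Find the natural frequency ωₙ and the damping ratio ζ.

ωₙ ≈ 4.243 rad/s, ζ ≈ 0.8250

Compare the denominator to the standard form s^2 + 2ζωₙs + ωₙ².
ωₙ² = 18, so ωₙ = √18 ≈ 4.243 rad/s.
2ζωₙ = 7, so ζ = 7/(2·√18) ≈ 0.8250.
With ζ = 0.8250 the response is underdamped.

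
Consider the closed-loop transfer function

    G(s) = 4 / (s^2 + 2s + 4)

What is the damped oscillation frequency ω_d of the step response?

Comparing s^2 + 2s + 4 to s^2 + 2ζωₙs + ωₙ²: ωₙ = 2 rad/s and ζ = 2/(2·2) = 0.5.
ζωₙ = 2/2 = 1, so ω_d = ωₙ√(1−ζ²) = √(ωₙ² − (ζωₙ)²) = √(4 − 1²) = √3 ≈ 1.732 rad/s.

ω_d ≈ 1.732 rad/s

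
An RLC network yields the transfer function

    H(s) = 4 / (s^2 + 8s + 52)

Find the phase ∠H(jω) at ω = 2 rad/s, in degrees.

At s = j2: numerator = 4, denominator = 48 + j16.
∠H = ∠num − ∠den = 0° − (18.435°) = -18.43°.

∠H(j2) ≈ -18.43°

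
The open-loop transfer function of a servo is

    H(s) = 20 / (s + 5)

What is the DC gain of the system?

Set s = 0: H(0) = (20) / (5) = 4.

H(0) = 4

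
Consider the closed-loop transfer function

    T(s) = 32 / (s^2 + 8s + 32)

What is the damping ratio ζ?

Compare the denominator to the standard form s^2 + 2ζωₙs + ωₙ².
ωₙ² = 32, so ωₙ = √32 ≈ 5.657 rad/s.
2ζωₙ = 8, so ζ = 8/(2·√32) ≈ 0.7071.

ζ ≈ 0.7071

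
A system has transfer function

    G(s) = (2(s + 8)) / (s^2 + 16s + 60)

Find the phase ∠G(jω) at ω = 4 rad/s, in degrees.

At s = j4: numerator = 16 + j8, denominator = 44 + j64.
∠G = ∠num − ∠den = 26.565° − (55.491°) = -28.93°.

∠G(j4) ≈ -28.93°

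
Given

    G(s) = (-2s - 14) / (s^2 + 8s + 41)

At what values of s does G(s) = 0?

Set the numerator to zero: -2s - 14 = 0, i.e. -2·(s + 7) = 0.
So s = -7.

s = -7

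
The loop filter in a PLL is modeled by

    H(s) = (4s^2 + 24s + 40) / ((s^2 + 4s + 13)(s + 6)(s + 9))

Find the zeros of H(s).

Set the numerator to zero: 4s^2 + 24s + 40 = 0, i.e. 4·(s^2 + 6s + 10) = 0.
Factoring: (s^2 + 6s + 10) = 0.

s = -3 ± j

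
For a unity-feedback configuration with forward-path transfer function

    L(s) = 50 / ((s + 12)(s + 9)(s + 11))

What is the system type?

The denominator has no factor of s at the origin — no free integrator — so this is a Type 0 system.

Type 0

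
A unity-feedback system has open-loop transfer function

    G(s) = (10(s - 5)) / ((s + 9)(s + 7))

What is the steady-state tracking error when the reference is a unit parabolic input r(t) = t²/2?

G(s) has no poles at the origin.
This is a Type 0 system; Ka = lim_{s→0} s^2·G(s) = 0, so the steady-state error for a parabola input is infinite.

e_ss = ∞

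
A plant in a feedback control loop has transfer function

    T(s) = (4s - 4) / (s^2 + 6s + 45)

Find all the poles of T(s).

s = -3 ± 6j

The poles are the roots of the denominator s^2 + 6s + 45 = 0.
Using the quadratic formula: s = (-6 ± √(-144))/2 = -3 ± 6j.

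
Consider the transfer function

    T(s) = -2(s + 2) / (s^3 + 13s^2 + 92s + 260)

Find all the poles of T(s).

s = -4 ± 6j, -5

The poles are the roots of the denominator s^3 + 13s^2 + 92s + 260 = 0.
Trying s = -5: the polynomial evaluates to 0, so (s + 5) is a factor.
Dividing out leaves s^2 + 8s + 52 = 0.
The quadratic formula then gives s = -4 ± 6j.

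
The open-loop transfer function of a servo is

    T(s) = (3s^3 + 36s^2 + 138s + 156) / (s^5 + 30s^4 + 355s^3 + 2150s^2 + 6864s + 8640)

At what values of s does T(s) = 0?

s = -2, -5 + j, -5 - j

Set the numerator to zero: 3s^3 + 36s^2 + 138s + 156 = 0, i.e. 3·(s^3 + 12s^2 + 46s + 52) = 0.
Factoring: (s + 2)(s^2 + 10s + 26) = 0.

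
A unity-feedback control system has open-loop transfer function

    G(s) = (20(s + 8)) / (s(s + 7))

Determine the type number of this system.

The denominator has 1 factor of s at the origin (free integrator), so this is a Type 1 system.

Type 1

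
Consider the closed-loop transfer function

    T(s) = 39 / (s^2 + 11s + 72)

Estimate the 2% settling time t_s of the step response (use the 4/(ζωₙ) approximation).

Comparing s^2 + 11s + 72 to s^2 + 2ζωₙs + ωₙ²: ωₙ = √72 ≈ 8.485 rad/s and ζ = 11/(2·√72) ≈ 0.6482.
ζωₙ = 11/2 = 5.5, so t_s ≈ 4/(ζωₙ) = 4/5.5 ≈ 0.7273 s.

t_s ≈ 0.7273 s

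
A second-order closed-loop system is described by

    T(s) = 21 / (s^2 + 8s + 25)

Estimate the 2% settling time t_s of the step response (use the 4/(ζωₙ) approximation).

Comparing s^2 + 8s + 25 to s^2 + 2ζωₙs + ωₙ²: ωₙ = 5 rad/s and ζ = 8/(2·5) = 0.8.
ζωₙ = 8/2 = 4, so t_s ≈ 4/(ζωₙ) = 4/4 = 1 s.

t_s ≈ 1 s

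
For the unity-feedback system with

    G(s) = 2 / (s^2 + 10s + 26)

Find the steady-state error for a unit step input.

e_ss = 0.9286

G(s) has no poles at the origin.
This is a Type 0 system. Kp = lim_{s→0} G(s) = 2/26 = 1/13.
e_ss = 1/(1 + Kp) = 1/(1 + 1/13) = 13/14 ≈ 0.9286.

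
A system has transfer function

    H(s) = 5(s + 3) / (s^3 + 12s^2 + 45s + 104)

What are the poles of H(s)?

s = -2 ± 3j, -8

The poles are the roots of the denominator s^3 + 12s^2 + 45s + 104 = 0.
Trying s = -8: the polynomial evaluates to 0, so (s + 8) is a factor.
Dividing out leaves s^2 + 4s + 13 = 0.
The quadratic formula then gives s = -2 ± 3j.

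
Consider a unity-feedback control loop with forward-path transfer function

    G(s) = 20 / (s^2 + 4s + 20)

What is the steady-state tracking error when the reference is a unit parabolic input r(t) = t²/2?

G(s) has no poles at the origin.
This is a Type 0 system; Ka = lim_{s→0} s^2·G(s) = 0, so the steady-state error for a parabola input is infinite.

e_ss = ∞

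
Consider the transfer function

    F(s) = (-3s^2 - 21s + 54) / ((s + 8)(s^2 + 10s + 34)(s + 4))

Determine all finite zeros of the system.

s = -9, 2

Set the numerator to zero: -3s^2 - 21s + 54 = 0, i.e. -3·(s^2 + 7s - 18) = 0.
Factoring: (s + 9)(s - 2) = 0.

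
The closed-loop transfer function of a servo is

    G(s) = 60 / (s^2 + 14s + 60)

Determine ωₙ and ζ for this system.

ωₙ ≈ 7.746 rad/s, ζ ≈ 0.9037

Compare the denominator to the standard form s^2 + 2ζωₙs + ωₙ².
ωₙ² = 60, so ωₙ = √60 ≈ 7.746 rad/s.
2ζωₙ = 14, so ζ = 14/(2·√60) ≈ 0.9037.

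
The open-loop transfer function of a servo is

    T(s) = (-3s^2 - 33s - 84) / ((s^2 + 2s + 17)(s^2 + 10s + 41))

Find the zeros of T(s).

Set the numerator to zero: -3s^2 - 33s - 84 = 0, i.e. -3·(s^2 + 11s + 28) = 0.
Factoring: (s + 4)(s + 7) = 0.

s = -4, -7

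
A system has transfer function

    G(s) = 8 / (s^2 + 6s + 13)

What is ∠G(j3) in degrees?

∠G(j3) ≈ -77.47°

At s = j3: numerator = 8, denominator = 4 + j18.
∠G = ∠num − ∠den = 0° − (77.471°) = -77.47°.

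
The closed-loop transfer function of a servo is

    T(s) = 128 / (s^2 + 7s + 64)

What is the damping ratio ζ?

ζ = 0.4375

Compare the denominator to the standard form s^2 + 2ζωₙs + ωₙ².
ωₙ² = 64, so ωₙ = 8 rad/s.
2ζωₙ = 7, so ζ = 7/(2·8) = 0.4375.
With ζ = 0.4375 the response is underdamped.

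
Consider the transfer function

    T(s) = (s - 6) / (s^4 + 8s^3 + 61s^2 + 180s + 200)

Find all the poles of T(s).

s = -2 + j, -2 - j, -2 + 6j, -2 - 6j

The poles are the roots of the denominator s^4 + 8s^3 + 61s^2 + 180s + 200 = 0.
No real roots exist; factor into two real quadratics: (s^2 + 4s + 5)(s^2 + 4s + 40) = 0.
Each quadratic gives a conjugate pair via the quadratic formula.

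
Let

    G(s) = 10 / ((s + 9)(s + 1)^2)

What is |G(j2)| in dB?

Substitute s = j2: numerator = 10, denominator = -35 + j30.
|G(j2)| = |10| / |-35 + j30| = 10 / 46.098 ≈ 0.2169.
In decibels: 20·log₁₀(0.2169) ≈ -13.3 dB.

|G(j2)|_dB ≈ -13.3 dB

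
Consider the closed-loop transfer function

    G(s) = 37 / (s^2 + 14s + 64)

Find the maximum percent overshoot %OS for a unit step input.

%OS ≈ 0.342%

Comparing s^2 + 14s + 64 to s^2 + 2ζωₙs + ωₙ²: ωₙ = 8 rad/s and ζ = 14/(2·8) = 0.875.
%OS = 100·exp(−πζ/√(1−ζ²)) = 100·exp(−π·0.875/√(1−0.875²)) ≈ 0.342%.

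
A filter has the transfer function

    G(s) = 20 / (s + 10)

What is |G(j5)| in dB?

Substitute s = j5: numerator = 20, denominator = 10 + j5.
|G(j5)| = |20| / |10 + j5| = 20 / 11.180 ≈ 1.789.
In decibels: 20·log₁₀(1.789) ≈ 5.05 dB.

|G(j5)|_dB ≈ 5.05 dB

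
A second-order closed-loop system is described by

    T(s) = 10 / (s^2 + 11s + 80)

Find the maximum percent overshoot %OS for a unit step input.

%OS ≈ 8.63%

Comparing s^2 + 11s + 80 to s^2 + 2ζωₙs + ωₙ²: ωₙ = √80 ≈ 8.944 rad/s and ζ = 11/(2·√80) ≈ 0.6149.
%OS = 100·exp(−πζ/√(1−ζ²)) = 100·exp(−π·0.6149/√(1−0.6149²)) ≈ 8.63%.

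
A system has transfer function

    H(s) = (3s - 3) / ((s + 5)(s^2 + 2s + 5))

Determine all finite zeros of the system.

Set the numerator to zero: 3s - 3 = 0, i.e. 3·(s - 1) = 0.
So s = 1.

s = 1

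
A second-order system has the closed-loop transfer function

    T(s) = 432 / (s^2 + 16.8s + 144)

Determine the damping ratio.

Compare the denominator to the standard form s^2 + 2ζωₙs + ωₙ².
ωₙ² = 144, so ωₙ = 12 rad/s.
2ζωₙ = 16.8, so ζ = 16.8/(2·12) = 0.7.
With ζ = 0.7 the response is underdamped.

ζ = 0.7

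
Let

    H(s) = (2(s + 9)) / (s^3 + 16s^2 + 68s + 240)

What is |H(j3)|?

Substitute s = j3: numerator = 18 + j6, denominator = 96 + j177.
|H(j3)| = |18 + j6| / |96 + j177| = 18.974 / 201.36 ≈ 0.09423.

|H(j3)| ≈ 0.09423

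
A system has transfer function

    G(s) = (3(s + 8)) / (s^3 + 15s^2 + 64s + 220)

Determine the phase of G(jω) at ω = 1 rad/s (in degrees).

At s = j1: numerator = 24 + j3, denominator = 205 + j63.
∠G = ∠num − ∠den = 7.1250° − (17.083°) = -9.958°.

∠G(j1) ≈ -9.958°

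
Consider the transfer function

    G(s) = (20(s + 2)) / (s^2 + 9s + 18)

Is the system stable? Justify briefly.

The denominator s^2 + 9s + 18 factors as (s + 3)(s + 6), giving poles at s = -3, -6.
Since all poles lie strictly in the left half-plane, the system is stable.

stable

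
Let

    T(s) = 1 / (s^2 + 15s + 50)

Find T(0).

T(0) = 1/50 ≈ 0.02000

Set s = 0: T(0) = (1) / (50) = 1/50.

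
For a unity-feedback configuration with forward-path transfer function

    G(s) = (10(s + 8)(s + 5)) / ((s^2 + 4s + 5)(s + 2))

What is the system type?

The denominator has no factor of s at the origin — no free integrator — so this is a Type 0 system.

Type 0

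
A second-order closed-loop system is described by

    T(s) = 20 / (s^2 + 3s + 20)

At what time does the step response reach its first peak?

Comparing s^2 + 3s + 20 to s^2 + 2ζωₙs + ωₙ²: ωₙ = √20 ≈ 4.472 rad/s and ζ = 3/(2·√20) ≈ 0.3354.
ζωₙ = 3/2 = 1.5, so ω_d = ωₙ√(1−ζ²) = √(ωₙ² − (ζωₙ)²) = √(20 − 1.5²) = √17.75 ≈ 4.213 rad/s.
t_p = π/ω_d = π/4.213 ≈ 0.7457 s.

t_p ≈ 0.7457 s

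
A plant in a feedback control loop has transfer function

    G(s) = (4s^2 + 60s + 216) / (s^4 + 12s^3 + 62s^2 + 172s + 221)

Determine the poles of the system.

s = -2 + 3j, -2 - 3j, -4 + j, -4 - j

The poles are the roots of the denominator s^4 + 12s^3 + 62s^2 + 172s + 221 = 0.
No real roots exist; factor into two real quadratics: (s^2 + 4s + 13)(s^2 + 8s + 17) = 0.
Each quadratic gives a conjugate pair via the quadratic formula.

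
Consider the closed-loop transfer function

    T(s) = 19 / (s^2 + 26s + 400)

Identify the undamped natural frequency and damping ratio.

Compare the denominator to the standard form s^2 + 2ζωₙs + ωₙ².
ωₙ² = 400, so ωₙ = 20 rad/s.
2ζωₙ = 26, so ζ = 26/(2·20) = 0.65.

ωₙ = 20 rad/s, ζ = 0.65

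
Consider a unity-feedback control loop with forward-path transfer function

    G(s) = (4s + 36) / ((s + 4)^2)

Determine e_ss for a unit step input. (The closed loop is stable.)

G(s) has no poles at the origin.
This is a Type 0 system. Kp = lim_{s→0} G(s) = 36/16 = 9/4.
e_ss = 1/(1 + Kp) = 1/(1 + 9/4) = 4/13 ≈ 0.3077.

e_ss = 0.3077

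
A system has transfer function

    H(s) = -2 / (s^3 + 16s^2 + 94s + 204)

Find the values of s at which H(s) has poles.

s = -5 ± 3j, -6

The poles are the roots of the denominator s^3 + 16s^2 + 94s + 204 = 0.
Trying s = -6: the polynomial evaluates to 0, so (s + 6) is a factor.
Dividing out leaves s^2 + 10s + 34 = 0.
The quadratic formula then gives s = -5 ± 3j.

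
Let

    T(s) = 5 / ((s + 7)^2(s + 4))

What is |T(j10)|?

Substitute s = j10: numerator = 5, denominator = -1604 + j50.
|T(j10)| = |5| / |-1604 + j50| = 5 / 1604.8 ≈ 0.003116.

|T(j10)| ≈ 0.003116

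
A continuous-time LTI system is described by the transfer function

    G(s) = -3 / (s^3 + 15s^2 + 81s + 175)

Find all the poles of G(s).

s = -4 + 3j, -4 - 3j, -7

The poles are the roots of the denominator s^3 + 15s^2 + 81s + 175 = 0.
Trying s = -7: the polynomial evaluates to 0, so (s + 7) is a factor.
Dividing out leaves s^2 + 8s + 25 = 0.
The quadratic formula then gives s = -4 ± 3j.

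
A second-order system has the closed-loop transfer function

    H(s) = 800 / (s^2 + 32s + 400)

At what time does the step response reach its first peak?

t_p ≈ 0.2618 s

Comparing s^2 + 32s + 400 to s^2 + 2ζωₙs + ωₙ²: ωₙ = 20 rad/s and ζ = 32/(2·20) = 0.8.
ζωₙ = 32/2 = 16, so ω_d = ωₙ√(1−ζ²) = √(ωₙ² − (ζωₙ)²) = √(400 − 16²) = √144 = 12 rad/s.
t_p = π/ω_d = π/12 ≈ 0.2618 s.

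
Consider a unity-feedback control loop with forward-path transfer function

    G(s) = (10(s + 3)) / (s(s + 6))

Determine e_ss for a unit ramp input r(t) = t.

e_ss = 0.2000

G(s) has one pole at the origin.
This is a Type 1 system. Kv = lim_{s→0} s·G(s) = 30/6 = 5.
e_ss = 1/Kv = 1/(5) = 1/5 ≈ 0.2000.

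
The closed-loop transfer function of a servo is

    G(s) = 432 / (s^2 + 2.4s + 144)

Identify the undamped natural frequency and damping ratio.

Compare the denominator to the standard form s^2 + 2ζωₙs + ωₙ².
ωₙ² = 144, so ωₙ = 12 rad/s.
2ζωₙ = 2.4, so ζ = 2.4/(2·12) = 0.1.

ωₙ = 12 rad/s, ζ = 0.1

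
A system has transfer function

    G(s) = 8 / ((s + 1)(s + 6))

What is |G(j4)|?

Substitute s = j4: numerator = 8, denominator = -10 + j28.
|G(j4)| = |8| / |-10 + j28| = 8 / 29.732 ≈ 0.2691.

|G(j4)| ≈ 0.2691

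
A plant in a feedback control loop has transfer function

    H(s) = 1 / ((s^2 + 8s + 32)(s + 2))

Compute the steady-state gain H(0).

H(0) = 1/64 ≈ 0.01562

At s = 0 each factor (s + a) contributes a and each (s^2 + bs + c) contributes c.
H(0) = 1·1 / ((32) · (2)) = 1/64 = 1/64.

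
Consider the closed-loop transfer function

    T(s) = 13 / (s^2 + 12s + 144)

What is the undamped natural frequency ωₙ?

Compare the denominator to the standard form s^2 + 2ζωₙs + ωₙ².
ωₙ² = 144, so ωₙ = 12 rad/s.

ωₙ = 12 rad/s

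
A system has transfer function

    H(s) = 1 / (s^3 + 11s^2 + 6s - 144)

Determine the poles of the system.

s = -6, -8, 3

The poles are the roots of the denominator s^3 + 11s^2 + 6s - 144 = 0.
Trying s = -6: the polynomial evaluates to 0, so (s + 6) is a factor.
Dividing out leaves s^2 + 5s - 24 = 0.
Factoring the quadratic: (s + 8)(s - 3) = 0.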